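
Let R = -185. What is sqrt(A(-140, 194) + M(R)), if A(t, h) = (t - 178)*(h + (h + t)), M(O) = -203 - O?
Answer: I*sqrt(78882) ≈ 280.86*I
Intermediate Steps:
A(t, h) = (-178 + t)*(t + 2*h)
sqrt(A(-140, 194) + M(R)) = sqrt(((-140)**2 - 356*194 - 178*(-140) + 2*194*(-140)) + (-203 - 1*(-185))) = sqrt((19600 - 69064 + 24920 - 54320) + (-203 + 185)) = sqrt(-78864 - 18) = sqrt(-78882) = I*sqrt(78882)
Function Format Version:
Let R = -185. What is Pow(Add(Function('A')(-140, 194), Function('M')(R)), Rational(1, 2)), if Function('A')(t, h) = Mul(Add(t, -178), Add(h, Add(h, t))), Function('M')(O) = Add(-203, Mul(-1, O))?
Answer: Mul(I, Pow(78882, Rational(1, 2))) ≈ Mul(280.86, I)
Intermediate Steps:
Function('A')(t, h) = Mul(Add(-178, t), Add(t, Mul(2, h)))
Pow(Add(Function('A')(-140, 194), Function('M')(R)), Rational(1, 2)) = Pow(Add(Add(Pow(-140, 2), Mul(-356, 194), Mul(-178, -140), Mul(2, 194, -140)), Add(-203, Mul(-1, -185))), Rational(1, 2)) = Pow(Add(Add(19600, -69064, 24920, -54320), Add(-203, 185)), Rational(1, 2)) = Pow(Add(-78864, -18), Rational(1, 2)) = Pow(-78882, Rational(1, 2)) = Mul(I, Pow(78882, Rational(1, 2)))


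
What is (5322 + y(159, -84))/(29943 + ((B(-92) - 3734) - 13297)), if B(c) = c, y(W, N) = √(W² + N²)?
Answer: 2661/6410 + 3*√3593/12820 ≈ 0.42916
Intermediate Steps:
y(W, N) = √(N² + W²)
(5322 + y(159, -84))/(29943 + ((B(-92) - 3734) - 13297)) = (5322 + √((-84)² + 159²))/(29943 + ((-92 - 3734) - 13297)) = (5322 + √(7056 + 25281))/(29943 + (-3826 - 13297)) = (5322 + √32337)/(29943 - 17123) = (5322 + 3*√3593)/12820 = (5322 + 3*√3593)*(1/12820) = 2661/6410 + 3*√3593/12820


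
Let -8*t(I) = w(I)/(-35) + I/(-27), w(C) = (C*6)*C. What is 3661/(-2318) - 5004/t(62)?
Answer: -44989123949/724256782 ≈ -62.118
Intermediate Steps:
w(C) = 6*C² (w(C) = (6*C)*C = 6*C²)
t(I) = I/216 + 3*I²/140 (t(I) = -((6*I²)/(-35) + I/(-27))/8 = -((6*I²)*(-1/35) + I*(-1/27))/8 = -(-6*I²/35 - I/27)/8 = I/216 + 3*I²/140)
3661/(-2318) - 5004/t(62) = 3661/(-2318) - 5004*3780/(31*(35 + 162*62)) = 3661*(-1/2318) - 5004*3780/(31*(35 + 10044)) = -3661/2318 - 5004/((1/7560)*62*10079) = -3661/2318 - 5004/312449/3780 = -3661/2318 - 5004*3780/312449 = -3661/2318 - 18915120/312449 = -44989123949/724256782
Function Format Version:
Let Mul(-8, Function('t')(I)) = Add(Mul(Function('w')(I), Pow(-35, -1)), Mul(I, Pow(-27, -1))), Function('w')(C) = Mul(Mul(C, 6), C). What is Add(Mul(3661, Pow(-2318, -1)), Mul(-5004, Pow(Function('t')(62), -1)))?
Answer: Rational(-44989123949, 724256782) ≈ -62.118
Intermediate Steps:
Function('w')(C) = Mul(6, Pow(C, 2)) (Function('w')(C) = Mul(Mul(6, C), C) = Mul(6, Pow(C, 2)))
Function('t')(I) = Add(Mul(Rational(1, 216), I), Mul(Rational(3, 140), Pow(I, 2))) (Function('t')(I) = Mul(Rational(-1, 8), Add(Mul(Mul(6, Pow(I, 2)), Pow(-35, -1)), Mul(I, Pow(-27, -1)))) = Mul(Rational(-1, 8), Add(Mul(Mul(6, Pow(I, 2)), Rational(-1, 35)), Mul(I, Rational(-1, 27)))) = Mul(Rational(-1, 8), Add(Mul(Rational(-6, 35), Pow(I, 2)), Mul(Rational(-1, 27), I))) = Add(Mul(Rational(1, 216), I), Mul(Rational(3, 140), Pow(I, 2))))
Add(Mul(3661, Pow(-2318, -1)), Mul(-5004, Pow(Function('t')(62), -1))) = Add(Mul(3661, Pow(-2318, -1)), Mul(-5004, Pow(Mul(Rational(1, 7560), 62, Add(35, Mul(162, 62))), -1))) = Add(Mul(3661, Rational(-1, 2318)), Mul(-5004, Pow(Mul(Rational(1, 7560), 62, Add(35, 10044)), -1))) = Add(Rational(-3661, 2318), Mul(-5004, Pow(Mul(Rational(1, 7560), 62, 10079), -1))) = Add(Rational(-3661, 2318), Mul(-5004, Pow(Rational(312449, 3780), -1))) = Add(Rational(-3661, 2318), Mul(-5004, Rational(3780, 312449))) = Add(Rational(-3661, 2318), Rational(-18915120, 312449)) = Rational(-44989123949, 724256782)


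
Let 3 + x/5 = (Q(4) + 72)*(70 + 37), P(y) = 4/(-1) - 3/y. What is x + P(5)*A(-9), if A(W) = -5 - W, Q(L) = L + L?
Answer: 213833/5 ≈ 42767.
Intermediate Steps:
Q(L) = 2*L
P(y) = -4 - 3/y (P(y) = 4*(-1) - 3/y = -4 - 3/y)
x = 42785 (x = -15 + 5*((2*4 + 72)*(70 + 37)) = -15 + 5*((8 + 72)*107) = -15 + 5*(80*107) = -15 + 5*8560 = -15 + 42800 = 42785)
x + P(5)*A(-9) = 42785 + (-4 - 3/5)*(-5 - 1*(-9)) = 42785 + (-4 - 3*⅕)*(-5 + 9) = 42785 + (-4 - ⅗)*4 = 42785 - 23/5*4 = 42785 - 92/5 = 213833/5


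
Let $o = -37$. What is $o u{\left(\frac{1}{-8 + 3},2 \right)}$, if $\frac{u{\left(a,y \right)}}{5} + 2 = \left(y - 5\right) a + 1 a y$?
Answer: $333$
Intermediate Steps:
$u{\left(a,y \right)} = -10 + 5 a y + 5 a \left(-5 + y\right)$ ($u{\left(a,y \right)} = -10 + 5 \left(\left(y - 5\right) a + 1 a y\right) = -10 + 5 \left(\left(-5 + y\right) a + a y\right) = -10 + 5 \left(a \left(-5 + y\right) + a y\right) = -10 + 5 \left(a y + a \left(-5 + y\right)\right) = -10 + \left(5 a y + 5 a \left(-5 + y\right)\right) = -10 + 5 a y + 5 a \left(-5 + y\right)$)
$o u{\left(\frac{1}{-8 + 3},2 \right)} = - 37 \left(-10 - \frac{25}{-8 + 3} + 10 \frac{1}{-8 + 3} \cdot 2\right) = - 37 \left(-10 - \frac{25}{-5} + 10 \frac{1}{-5} \cdot 2\right) = - 37 \left(-10 - -5 + 10 \left(- \frac{1}{5}\right) 2\right) = - 37 \left(-10 + 5 - 4\right) = \left(-37\right) \left(-9\right) = 333$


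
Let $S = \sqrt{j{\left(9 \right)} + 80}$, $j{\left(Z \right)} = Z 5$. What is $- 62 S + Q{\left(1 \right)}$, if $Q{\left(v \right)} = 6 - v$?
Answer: $5 - 310 \sqrt{5} \approx -688.18$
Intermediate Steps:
$j{\left(Z \right)} = 5 Z$
$S = 5 \sqrt{5}$ ($S = \sqrt{5 \cdot 9 + 80} = \sqrt{45 + 80} = \sqrt{125} = 5 \sqrt{5} \approx 11.18$)
$- 62 S + Q{\left(1 \right)} = - 62 \cdot 5 \sqrt{5} + \left(6 - 1\right) = - 310 \sqrt{5} + \left(6 - 1\right) = - 310 \sqrt{5} + 5 = 5 - 310 \sqrt{5}$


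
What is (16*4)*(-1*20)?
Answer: -1280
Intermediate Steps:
(16*4)*(-1*20) = 64*(-20) = -1280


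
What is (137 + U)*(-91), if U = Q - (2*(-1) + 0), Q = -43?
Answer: -8736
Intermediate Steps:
U = -41 (U = -43 - (2*(-1) + 0) = -43 - (-2 + 0) = -43 - 1*(-2) = -43 + 2 = -41)
(137 + U)*(-91) = (137 - 41)*(-91) = 96*(-91) = -8736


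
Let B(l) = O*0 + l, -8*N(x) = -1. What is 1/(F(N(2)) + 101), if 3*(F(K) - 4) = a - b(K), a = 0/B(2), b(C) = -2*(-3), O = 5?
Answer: 1/103 ≈ 0.0097087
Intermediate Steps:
b(C) = 6
N(x) = ⅛ (N(x) = -⅛*(-1) = ⅛)
B(l) = l (B(l) = 5*0 + l = 0 + l = l)
a = 0 (a = 0/2 = 0*(½) = 0)
F(K) = 2 (F(K) = 4 + (0 - 1*6)/3 = 4 + (0 - 6)/3 = 4 + (⅓)*(-6) = 4 - 2 = 2)
1/(F(N(2)) + 101) = 1/(2 + 101) = 1/103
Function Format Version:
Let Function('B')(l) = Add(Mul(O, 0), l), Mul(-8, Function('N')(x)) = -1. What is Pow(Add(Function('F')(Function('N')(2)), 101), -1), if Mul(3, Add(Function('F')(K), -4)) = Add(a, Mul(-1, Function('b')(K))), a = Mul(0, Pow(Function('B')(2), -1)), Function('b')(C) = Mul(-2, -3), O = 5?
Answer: Rational(1, 103) ≈ 0.0097087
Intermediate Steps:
Function('b')(C) = 6
Function('N')(x) = Rational(1, 8) (Function('N')(x) = Mul(Rational(-1, 8), -1) = Rational(1, 8))
Function('B')(l) = l (Function('B')(l) = Add(Mul(5, 0), l) = Add(0, l) = l)
a = 0 (a = Mul(0, Pow(2, -1)) = Mul(0, Rational(1, 2)) = 0)
Function('F')(K) = 2 (Function('F')(K) = Add(4, Mul(Rational(1, 3), Add(0, Mul(-1, 6)))) = Add(4, Mul(Rational(1, 3), Add(0, -6))) = Add(4, Mul(Rational(1, 3), -6)) = Add(4, -2) = 2)
Pow(Add(Function('F')(Function('N')(2)), 101), -1) = Pow(Add(2, 101), -1) = Pow(103, -1) = Rational(1, 103)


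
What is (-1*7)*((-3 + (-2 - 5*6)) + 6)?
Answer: 203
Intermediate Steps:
(-1*7)*((-3 + (-2 - 5*6)) + 6) = -7*((-3 + (-2 - 30)) + 6) = -7*((-3 - 32) + 6) = -7*(-35 + 6) = -7*(-29) = 203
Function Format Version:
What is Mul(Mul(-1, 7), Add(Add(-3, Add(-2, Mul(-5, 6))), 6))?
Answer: 203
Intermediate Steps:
Mul(Mul(-1, 7), Add(Add(-3, Add(-2, Mul(-5, 6))), 6)) = Mul(-7, Add(Add(-3, Add(-2, -30)), 6)) = Mul(-7, Add(Add(-3, -32), 6)) = Mul(-7, Add(-35, 6)) = Mul(-7, -29) = 203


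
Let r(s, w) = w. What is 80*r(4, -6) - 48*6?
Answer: -768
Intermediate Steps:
80*r(4, -6) - 48*6 = 80*(-6) - 48*6 = -480 - 288 = -768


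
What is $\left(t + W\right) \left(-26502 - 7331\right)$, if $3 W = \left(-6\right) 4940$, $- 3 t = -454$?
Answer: $\frac{987449938}{3} \approx 3.2915 \cdot 10^{8}$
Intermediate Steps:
$t = \frac{454}{3}$ ($t = \left(- \frac{1}{3}\right) \left(-454\right) = \frac{454}{3} \approx 151.33$)
$W = -9880$ ($W = \frac{\left(-6\right) 4940}{3} = \frac{1}{3} \left(-29640\right) = -9880$)
$\left(t + W\right) \left(-26502 - 7331\right) = \left(\frac{454}{3} - 9880\right) \left(-26502 - 7331\right) = \left(- \frac{29186}{3}\right) \left(-33833\right) = \frac{987449938}{3}$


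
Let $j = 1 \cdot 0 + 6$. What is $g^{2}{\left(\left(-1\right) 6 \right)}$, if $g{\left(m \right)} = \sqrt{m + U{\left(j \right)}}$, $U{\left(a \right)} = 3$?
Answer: $-3$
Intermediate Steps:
$j = 6$ ($j = 0 + 6 = 6$)
$g{\left(m \right)} = \sqrt{3 + m}$ ($g{\left(m \right)} = \sqrt{m + 3} = \sqrt{3 + m}$)
$g^{2}{\left(\left(-1\right) 6 \right)} = \left(\sqrt{3 - 6}\right)^{2} = \left(\sqrt{-3}\right)^{2} = \left(i \sqrt{3}\right)^{2} = -3$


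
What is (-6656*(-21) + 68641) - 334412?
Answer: -125995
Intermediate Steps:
(-6656*(-21) + 68641) - 334412 = (139776 + 68641) - 334412 = 208417 - 334412 = -125995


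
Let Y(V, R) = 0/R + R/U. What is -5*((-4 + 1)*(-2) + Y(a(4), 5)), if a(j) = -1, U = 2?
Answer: -85/2 ≈ -42.500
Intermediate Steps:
Y(V, R) = R/2 (Y(V, R) = 0/R + R/2 = 0 + R*(1/2) = 0 + R/2 = R/2)
-5*((-4 + 1)*(-2) + Y(a(4), 5)) = -5*((-4 + 1)*(-2) + (1/2)*5) = -5*(-3*(-2) + 5/2) = -5*(6 + 5/2) = -5*17/2 = -85/2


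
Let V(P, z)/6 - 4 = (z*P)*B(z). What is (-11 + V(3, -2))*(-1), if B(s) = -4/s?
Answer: 59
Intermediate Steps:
V(P, z) = 24 - 24*P (V(P, z) = 24 + 6*((z*P)*(-4/z)) = 24 + 6*((P*z)*(-4/z)) = 24 + 6*(-4*P) = 24 - 24*P)
(-11 + V(3, -2))*(-1) = (-11 + (24 - 24*3))*(-1) = (-11 + (24 - 72))*(-1) = (-11 - 48)*(-1) = -59*(-1) = 59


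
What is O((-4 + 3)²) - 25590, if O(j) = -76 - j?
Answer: -25667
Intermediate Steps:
O((-4 + 3)²) - 25590 = (-76 - (-4 + 3)²) - 25590 = (-76 - 1*(-1)²) - 25590 = (-76 - 1*1) - 25590 = (-76 - 1) - 25590 = -77 - 25590 = -25667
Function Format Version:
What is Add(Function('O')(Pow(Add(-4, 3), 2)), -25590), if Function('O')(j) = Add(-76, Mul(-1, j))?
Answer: -25667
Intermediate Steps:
Add(Function('O')(Pow(Add(-4, 3), 2)), -25590) = Add(Add(-76, Mul(-1, Pow(Add(-4, 3), 2))), -25590) = Add(Add(-76, Mul(-1, Pow(-1, 2))), -25590) = Add(Add(-76, Mul(-1, 1)), -25590) = Add(Add(-76, -1), -25590) = Add(-77, -25590) = -25667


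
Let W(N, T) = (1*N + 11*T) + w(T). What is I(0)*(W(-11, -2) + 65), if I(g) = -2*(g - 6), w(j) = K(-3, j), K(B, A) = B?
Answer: 348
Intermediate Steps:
w(j) = -3
W(N, T) = -3 + N + 11*T (W(N, T) = (1*N + 11*T) - 3 = (N + 11*T) - 3 = -3 + N + 11*T)
I(g) = 12 - 2*g (I(g) = -2*(-6 + g) = 12 - 2*g)
I(0)*(W(-11, -2) + 65) = (12 - 2*0)*((-3 - 11 + 11*(-2)) + 65) = (12 + 0)*((-3 - 11 - 22) + 65) = 12*(-36 + 65) = 12*29 = 348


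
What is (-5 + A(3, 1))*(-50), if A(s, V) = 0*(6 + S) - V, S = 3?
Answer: 300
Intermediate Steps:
A(s, V) = -V (A(s, V) = 0*(6 + 3) - V = 0*9 - V = 0 - V = -V)
(-5 + A(3, 1))*(-50) = (-5 - 1*1)*(-50) = (-5 - 1)*(-50) = -6*(-50) = 300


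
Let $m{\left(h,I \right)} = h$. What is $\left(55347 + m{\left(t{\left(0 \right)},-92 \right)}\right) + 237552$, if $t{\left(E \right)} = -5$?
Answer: $292894$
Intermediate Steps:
$\left(55347 + m{\left(t{\left(0 \right)},-92 \right)}\right) + 237552 = \left(55347 - 5\right) + 237552 = 55342 + 237552 = 292894$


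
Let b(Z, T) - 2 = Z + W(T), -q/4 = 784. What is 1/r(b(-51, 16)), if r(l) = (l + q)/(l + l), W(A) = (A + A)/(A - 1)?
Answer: 1406/47743 ≈ 0.029449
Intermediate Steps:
q = -3136 (q = -4*784 = -3136)
W(A) = 2*A/(-1 + A) (W(A) = (2*A)/(-1 + A) = 2*A/(-1 + A))
b(Z, T) = 2 + Z + 2*T/(-1 + T) (b(Z, T) = 2 + (Z + 2*T/(-1 + T)) = 2 + Z + 2*T/(-1 + T))
r(l) = (-3136 + l)/(2*l) (r(l) = (l - 3136)/(l + l) = (-3136 + l)/((2*l)) = (-3136 + l)*(1/(2*l)) = (-3136 + l)/(2*l))
1/r(b(-51, 16)) = 1/((-3136 + (2*16 + (-1 + 16)*(2 - 51))/(-1 + 16))/(2*(((2*16 + (-1 + 16)*(2 - 51))/(-1 + 16))))) = 1/((-3136 + (32 + 15*(-49))/15)/(2*(((32 + 15*(-49))/15)))) = 1/((-3136 + (32 - 735)/15)/(2*(((32 - 735)/15)))) = 1/((-3136 + (1/15)*(-703))/(2*(((1/15)*(-703))))) = 1/((-3136 - 703/15)/(2*(-703/15))) = 1/((1/2)*(-15/703)*(-47743/15)) = 1/(47743/1406) = 1406/47743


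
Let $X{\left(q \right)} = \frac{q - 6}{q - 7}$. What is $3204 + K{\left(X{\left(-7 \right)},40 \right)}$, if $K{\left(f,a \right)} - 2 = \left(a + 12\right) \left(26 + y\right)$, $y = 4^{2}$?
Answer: $5390$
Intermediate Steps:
$y = 16$
$X{\left(q \right)} = \frac{-6 + q}{-7 + q}$
$K{\left(f,a \right)} = 506 + 42 a$ ($K{\left(f,a \right)} = 2 + \left(a + 12\right) \left(26 + 16\right) = 2 + \left(12 + a\right) 42 = 2 + \left(504 + 42 a\right) = 506 + 42 a$)
$3204 + K{\left(X{\left(-7 \right)},40 \right)} = 3204 + \left(506 + 42 \cdot 40\right) = 3204 + \left(506 + 1680\right) = 3204 + 2186 = 5390$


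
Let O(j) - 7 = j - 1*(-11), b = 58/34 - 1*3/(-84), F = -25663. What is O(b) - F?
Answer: 12224985/476 ≈ 25683.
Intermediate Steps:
b = 829/476 (b = 58*(1/34) - 3*(-1/84) = 29/17 + 1/28 = 829/476 ≈ 1.7416)
O(j) = 18 + j (O(j) = 7 + (j - 1*(-11)) = 7 + (j + 11) = 7 + (11 + j) = 18 + j)
O(b) - F = (18 + 829/476) - 1*(-25663) = 9397/476 + 25663 = 12224985/476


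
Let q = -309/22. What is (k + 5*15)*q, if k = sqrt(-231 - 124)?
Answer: -23175/22 - 309*I*sqrt(355)/22 ≈ -1053.4 - 264.64*I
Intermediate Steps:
k = I*sqrt(355) (k = sqrt(-355) = I*sqrt(355) ≈ 18.841*I)
q = -309/22 (q = -309*1/22 = -309/22 ≈ -14.045)
(k + 5*15)*q = (I*sqrt(355) + 5*15)*(-309/22) = (I*sqrt(355) + 75)*(-309/22) = (75 + I*sqrt(355))*(-309/22) = -23175/22 - 309*I*sqrt(355)/22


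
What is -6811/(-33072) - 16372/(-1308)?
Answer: 15287877/1201616 ≈ 12.723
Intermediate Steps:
-6811/(-33072) - 16372/(-1308) = -6811*(-1/33072) - 16372*(-1/1308) = 6811/33072 + 4093/327 = 15287877/1201616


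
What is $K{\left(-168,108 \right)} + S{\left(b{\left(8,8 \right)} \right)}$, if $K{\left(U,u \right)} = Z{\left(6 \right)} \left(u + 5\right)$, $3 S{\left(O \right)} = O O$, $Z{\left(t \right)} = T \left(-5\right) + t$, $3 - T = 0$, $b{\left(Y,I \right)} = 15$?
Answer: $-942$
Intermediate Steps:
$T = 3$ ($T = 3 - 0 = 3 + 0 = 3$)
$Z{\left(t \right)} = -15 + t$ ($Z{\left(t \right)} = 3 \left(-5\right) + t = -15 + t$)
$S{\left(O \right)} = \frac{O^{2}}{3}$ ($S{\left(O \right)} = \frac{O O}{3} = \frac{O^{2}}{3}$)
$K{\left(U,u \right)} = -45 - 9 u$ ($K{\left(U,u \right)} = \left(-15 + 6\right) \left(u + 5\right) = - 9 \left(5 + u\right) = -45 - 9 u$)
$K{\left(-168,108 \right)} + S{\left(b{\left(8,8 \right)} \right)} = \left(-45 - 972\right) + \frac{15^{2}}{3} = \left(-45 - 972\right) + \frac{1}{3} \cdot 225 = -1017 + 75 = -942$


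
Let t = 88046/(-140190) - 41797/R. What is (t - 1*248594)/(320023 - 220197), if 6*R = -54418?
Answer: -33865327014538/13599259293945 ≈ -2.4902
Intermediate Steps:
R = -27209/3 (R = (⅙)*(-54418) = -27209/3 ≈ -9069.7)
t = 1084494334/272459265 (t = 88046/(-140190) - 41797/(-27209/3) = 88046*(-1/140190) - 41797*(-3/27209) = -44023/70095 + 17913/3887 = 1084494334/272459265 ≈ 3.9804)
(t - 1*248594)/(320023 - 220197) = (1084494334/272459265 - 1*248594)/(320023 - 220197) = (1084494334/272459265 - 248594)/99826 = -67730654029076/272459265*1/99826 = -33865327014538/13599259293945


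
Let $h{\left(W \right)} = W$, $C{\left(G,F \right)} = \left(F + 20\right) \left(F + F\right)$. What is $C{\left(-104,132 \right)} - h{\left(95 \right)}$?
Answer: $40033$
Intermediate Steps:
$C{\left(G,F \right)} = 2 F \left(20 + F\right)$ ($C{\left(G,F \right)} = \left(20 + F\right) 2 F = 2 F \left(20 + F\right)$)
$C{\left(-104,132 \right)} - h{\left(95 \right)} = 2 \cdot 132 \left(20 + 132\right) - 95 = 2 \cdot 132 \cdot 152 - 95 = 40128 - 95 = 40033$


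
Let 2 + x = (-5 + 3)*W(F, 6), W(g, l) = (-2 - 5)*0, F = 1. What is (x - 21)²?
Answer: 529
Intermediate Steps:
W(g, l) = 0 (W(g, l) = -7*0 = 0)
x = -2 (x = -2 + (-5 + 3)*0 = -2 - 2*0 = -2 + 0 = -2)
(x - 21)² = (-2 - 21)² = (-23)² = 529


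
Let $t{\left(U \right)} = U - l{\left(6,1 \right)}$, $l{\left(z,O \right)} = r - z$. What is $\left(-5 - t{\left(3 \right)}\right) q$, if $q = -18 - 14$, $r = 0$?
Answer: $448$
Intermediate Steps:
$l{\left(z,O \right)} = - z$ ($l{\left(z,O \right)} = 0 - z = - z$)
$t{\left(U \right)} = 6 + U$ ($t{\left(U \right)} = U - \left(-1\right) 6 = U - -6 = U + 6 = 6 + U$)
$q = -32$
$\left(-5 - t{\left(3 \right)}\right) q = \left(-5 - \left(6 + 3\right)\right) \left(-32\right) = \left(-5 - 9\right) \left(-32\right) = \left(-14\right) \left(-32\right) = 448$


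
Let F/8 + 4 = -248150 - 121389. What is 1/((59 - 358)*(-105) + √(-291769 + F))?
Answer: 31395/988894138 - I*√3248113/988894138 ≈ 3.1748e-5 - 1.8225e-6*I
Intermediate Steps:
F = -2956344 (F = -32 + 8*(-248150 - 121389) = -32 + 8*(-369539) = -32 - 2956312 = -2956344)
1/((59 - 358)*(-105) + √(-291769 + F)) = 1/((59 - 358)*(-105) + √(-291769 - 2956344)) = 1/(-299*(-105) + √(-3248113)) = 1/(31395 + I*√3248113)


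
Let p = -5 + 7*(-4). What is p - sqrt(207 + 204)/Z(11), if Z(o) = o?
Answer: -33 - sqrt(411)/11 ≈ -34.843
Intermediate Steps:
p = -33 (p = -5 - 28 = -33)
p - sqrt(207 + 204)/Z(11) = -33 - sqrt(207 + 204)/11 = -33 - sqrt(411)/11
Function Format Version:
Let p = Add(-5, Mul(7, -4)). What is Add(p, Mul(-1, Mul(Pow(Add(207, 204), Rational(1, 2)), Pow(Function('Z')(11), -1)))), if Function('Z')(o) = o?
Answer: Add(-33, Mul(Rational(-1, 11), Pow(411, Rational(1, 2)))) ≈ -34.843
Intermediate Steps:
p = -33 (p = Add(-5, -28) = -33)
Add(p, Mul(-1, Mul(Pow(Add(207, 204), Rational(1, 2)), Pow(Function('Z')(11), -1)))) = Add(-33, Mul(-1, Mul(Pow(Add(207, 204), Rational(1, 2)), Pow(11, -1)))) = Add(-33, Mul(-1, Mul(Pow(411, Rational(1, 2)), Rational(1, 11)))) = Add(-33, Mul(-1, Mul(Rational(1, 11), Pow(411, Rational(1, 2))))) = Add(-33, Mul(Rational(-1, 11), Pow(411, Rational(1, 2))))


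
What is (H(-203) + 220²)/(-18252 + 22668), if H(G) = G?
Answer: 48197/4416 ≈ 10.914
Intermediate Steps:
(H(-203) + 220²)/(-18252 + 22668) = (-203 + 220²)/(-18252 + 22668) = (-203 + 48400)/4416 = 48197*(1/4416) = 48197/4416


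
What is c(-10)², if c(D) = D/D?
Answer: 1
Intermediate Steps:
c(D) = 1
c(-10)² = 1² = 1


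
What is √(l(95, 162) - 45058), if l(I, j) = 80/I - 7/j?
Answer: I*√5270070470/342 ≈ 212.27*I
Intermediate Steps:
l(I, j) = -7/j + 80/I
√(l(95, 162) - 45058) = √((-7/162 + 80/95) - 45058) = √((-7*1/162 + 80*(1/95)) - 45058) = √((-7/162 + 16/19) - 45058) = √(2459/3078 - 45058) = √(-138686065/3078) = I*√5270070470/342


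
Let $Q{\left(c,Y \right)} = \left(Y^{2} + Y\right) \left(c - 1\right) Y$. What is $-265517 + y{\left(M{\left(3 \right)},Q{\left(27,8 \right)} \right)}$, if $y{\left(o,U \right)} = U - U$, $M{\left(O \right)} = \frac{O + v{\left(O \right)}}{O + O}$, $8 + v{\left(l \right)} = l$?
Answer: $-265517$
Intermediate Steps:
$v{\left(l \right)} = -8 + l$
$Q{\left(c,Y \right)} = Y \left(-1 + c\right) \left(Y + Y^{2}\right)$ ($Q{\left(c,Y \right)} = \left(Y + Y^{2}\right) \left(-1 + c\right) Y = \left(-1 + c\right) \left(Y + Y^{2}\right) Y = Y \left(-1 + c\right) \left(Y + Y^{2}\right)$)
$M{\left(O \right)} = \frac{-8 + 2 O}{2 O}$ ($M{\left(O \right)} = \frac{O + \left(-8 + O\right)}{O + O} = \frac{-8 + 2 O}{2 O}$)
$y{\left(o,U \right)} = 0$
$-265517 + y{\left(M{\left(3 \right)},Q{\left(27,8 \right)} \right)} = -265517 + 0 = -265517$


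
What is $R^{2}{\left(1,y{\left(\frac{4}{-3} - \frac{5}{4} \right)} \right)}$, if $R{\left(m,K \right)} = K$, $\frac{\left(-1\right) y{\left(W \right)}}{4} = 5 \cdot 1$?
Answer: $400$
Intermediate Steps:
$y{\left(W \right)} = -20$ ($y{\left(W \right)} = - 4 \cdot 5 \cdot 1 = \left(-4\right) 5 = -20$)
$R^{2}{\left(1,y{\left(\frac{4}{-3} - \frac{5}{4} \right)} \right)} = \left(-20\right)^{2} = 400$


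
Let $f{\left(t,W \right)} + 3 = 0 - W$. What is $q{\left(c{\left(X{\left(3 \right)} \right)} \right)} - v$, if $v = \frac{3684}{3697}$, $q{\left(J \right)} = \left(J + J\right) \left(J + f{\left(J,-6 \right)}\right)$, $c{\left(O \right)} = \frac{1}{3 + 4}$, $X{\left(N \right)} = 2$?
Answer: $- \frac{17848}{181153} \approx -0.098524$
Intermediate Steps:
$f{\left(t,W \right)} = -3 - W$ ($f{\left(t,W \right)} = -3 + \left(0 - W\right) = -3 - W$)
$c{\left(O \right)} = \frac{1}{7}$
$q{\left(J \right)} = 2 J \left(3 + J\right)$ ($q{\left(J \right)} = \left(J + J\right) \left(J - -3\right) = 2 J \left(J + \left(-3 + 6\right)\right) = 2 J \left(J + 3\right) = 2 J \left(3 + J\right)$)
$v = \frac{3684}{3697}$ ($v = 3684 \cdot \frac{1}{3697} = \frac{3684}{3697} \approx 0.99648$)
$q{\left(c{\left(X{\left(3 \right)} \right)} \right)} - v = 2 \cdot \frac{1}{7} \left(3 + \frac{1}{7}\right) - \frac{3684}{3697} = 2 \cdot \frac{1}{7} \cdot \frac{22}{7} - \frac{3684}{3697} = \frac{44}{49} - \frac{3684}{3697} = - \frac{17848}{181153}$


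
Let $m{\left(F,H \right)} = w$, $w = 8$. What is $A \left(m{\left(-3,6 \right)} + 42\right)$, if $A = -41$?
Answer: $-2050$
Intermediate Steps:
$m{\left(F,H \right)} = 8$
$A \left(m{\left(-3,6 \right)} + 42\right) = - 41 \left(8 + 42\right) = \left(-41\right) 50 = -2050$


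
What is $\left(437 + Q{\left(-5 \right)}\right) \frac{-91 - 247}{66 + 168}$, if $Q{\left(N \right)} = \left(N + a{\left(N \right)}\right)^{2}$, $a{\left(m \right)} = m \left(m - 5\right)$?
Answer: $- \frac{32006}{9} \approx -3556.2$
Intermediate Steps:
$a{\left(m \right)} = m \left(-5 + m\right)$
$Q{\left(N \right)} = \left(N + N \left(-5 + N\right)\right)^{2}$
$\left(437 + Q{\left(-5 \right)}\right) \frac{-91 - 247}{66 + 168} = \left(437 + \left(-5\right)^{2} \left(-4 - 5\right)^{2}\right) \frac{-91 - 247}{66 + 168} = \left(437 + 25 \left(-9\right)^{2}\right) \left(- \frac{338}{234}\right) = \left(437 + 25 \cdot 81\right) \left(\left(-338\right) \frac{1}{234}\right) = \left(437 + 2025\right) \left(- \frac{13}{9}\right) = 2462 \left(- \frac{13}{9}\right) = - \frac{32006}{9}$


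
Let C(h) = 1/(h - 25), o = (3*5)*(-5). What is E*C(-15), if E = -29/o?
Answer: -29/3000 ≈ -0.0096667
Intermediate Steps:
o = -75 (o = 15*(-5) = -75)
C(h) = 1/(-25 + h)
E = 29/75 (E = -29/(-75) = -29*(-1/75) = 29/75 ≈ 0.38667)
E*C(-15) = 29/(75*(-25 - 15)) = (29/75)/(-40) = (29/75)*(-1/40) = -29/3000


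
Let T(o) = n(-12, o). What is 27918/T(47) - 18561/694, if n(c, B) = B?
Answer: 393675/694 ≈ 567.25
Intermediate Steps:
T(o) = o
27918/T(47) - 18561/694 = 27918/47 - 18561/694 = 27918*(1/47) - 18561*1/694 = 594 - 18561/694 = 393675/694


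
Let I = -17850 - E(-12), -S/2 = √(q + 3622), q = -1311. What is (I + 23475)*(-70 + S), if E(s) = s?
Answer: -394590 - 11274*√2311 ≈ -9.3656e+5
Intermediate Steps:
S = -2*√2311 (S = -2*√(-1311 + 3622) = -2*√2311 ≈ -96.146)
I = -17838 (I = -17850 - 1*(-12) = -17850 + 12 = -17838)
(I + 23475)*(-70 + S) = (-17838 + 23475)*(-70 - 2*√2311) = 5637*(-70 - 2*√2311) = -394590 - 11274*√2311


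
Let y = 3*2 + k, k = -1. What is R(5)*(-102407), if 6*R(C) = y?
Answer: -512035/6 ≈ -85339.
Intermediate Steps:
y = 5 (y = 3*2 - 1 = 6 - 1 = 5)
R(C) = ⅚ (R(C) = (⅙)*5 = ⅚)
R(5)*(-102407) = (⅚)*(-102407) = -512035/6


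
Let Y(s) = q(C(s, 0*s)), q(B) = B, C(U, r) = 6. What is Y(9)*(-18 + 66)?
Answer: 288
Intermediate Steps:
Y(s) = 6
Y(9)*(-18 + 66) = 6*(-18 + 66) = 6*48 = 288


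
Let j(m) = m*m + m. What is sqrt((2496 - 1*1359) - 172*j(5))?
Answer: 3*I*sqrt(447) ≈ 63.427*I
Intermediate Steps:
j(m) = m + m**2 (j(m) = m**2 + m = m + m**2)
sqrt((2496 - 1*1359) - 172*j(5)) = sqrt((2496 - 1*1359) - 860*(1 + 5)) = sqrt((2496 - 1359) - 860*6) = sqrt(1137 - 172*30) = sqrt(1137 - 5160) = sqrt(-4023) = 3*I*sqrt(447)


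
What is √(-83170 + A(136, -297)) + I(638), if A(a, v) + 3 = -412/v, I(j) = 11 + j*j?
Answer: 407055 + I*√815164977/99 ≈ 4.0706e+5 + 288.4*I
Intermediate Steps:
I(j) = 11 + j²
A(a, v) = -3 - 412/v
√(-83170 + A(136, -297)) + I(638) = √(-83170 + (-3 - 412/(-297))) + (11 + 638²) = √(-83170 + (-3 - 412*(-1/297))) + (11 + 407044) = √(-83170 + (-3 + 412/297)) + 407055 = √(-83170 - 479/297) + 407055 = √(-24701969/297) + 407055 = I*√815164977/99 + 407055 = 407055 + I*√815164977/99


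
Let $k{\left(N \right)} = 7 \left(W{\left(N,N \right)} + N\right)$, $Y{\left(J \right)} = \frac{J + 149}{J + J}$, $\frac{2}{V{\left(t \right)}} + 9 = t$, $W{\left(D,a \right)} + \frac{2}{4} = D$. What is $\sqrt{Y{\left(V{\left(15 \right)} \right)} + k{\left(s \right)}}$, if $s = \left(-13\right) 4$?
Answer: $\frac{i \sqrt{2030}}{2} \approx 22.528 i$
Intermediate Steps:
$W{\left(D,a \right)} = - \frac{1}{2} + D$
$V{\left(t \right)} = \frac{2}{-9 + t}$
$Y{\left(J \right)} = \frac{149 + J}{2 J}$
$s = -52$
$k{\left(N \right)} = - \frac{7}{2} + 14 N$ ($k{\left(N \right)} = 7 \left(\left(- \frac{1}{2} + N\right) + N\right) = 7 \left(- \frac{1}{2} + 2 N\right) = - \frac{7}{2} + 14 N$)
$\sqrt{Y{\left(V{\left(15 \right)} \right)} + k{\left(s \right)}} = \sqrt{\frac{149 + \frac{2}{-9 + 15}}{2 \frac{2}{-9 + 15}} + \left(- \frac{7}{2} + 14 \left(-52\right)\right)} = \sqrt{\frac{149 + \frac{2}{6}}{2 \cdot \frac{2}{6}} - \frac{1463}{2}} = \sqrt{\frac{149 + 2 \cdot \frac{1}{6}}{2 \cdot 2 \cdot \frac{1}{6}} - \frac{1463}{2}} = \sqrt{\frac{\frac{1}{\frac{1}{3}} \left(149 + \frac{1}{3}\right)}{2} - \frac{1463}{2}} = \sqrt{\frac{1}{2} \cdot 3 \cdot \frac{448}{3} - \frac{1463}{2}} = \sqrt{224 - \frac{1463}{2}} = \sqrt{- \frac{1015}{2}} = \frac{i \sqrt{2030}}{2}$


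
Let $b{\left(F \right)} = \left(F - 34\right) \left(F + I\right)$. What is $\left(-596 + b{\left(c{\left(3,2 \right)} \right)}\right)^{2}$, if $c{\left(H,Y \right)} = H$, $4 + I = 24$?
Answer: $1713481$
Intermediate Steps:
$I = 20$ ($I = -4 + 24 = 20$)
$b{\left(F \right)} = \left(-34 + F\right) \left(20 + F\right)$ ($b{\left(F \right)} = \left(F - 34\right) \left(F + 20\right) = \left(-34 + F\right) \left(20 + F\right)$)
$\left(-596 + b{\left(c{\left(3,2 \right)} \right)}\right)^{2} = \left(-596 - \left(722 - 9\right)\right)^{2} = \left(-596 - 713\right)^{2} = \left(-1309\right)^{2} = 1713481$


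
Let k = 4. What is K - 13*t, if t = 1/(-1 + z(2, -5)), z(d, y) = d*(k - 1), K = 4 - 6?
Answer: -23/5 ≈ -4.6000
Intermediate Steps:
K = -2
z(d, y) = 3*d (z(d, y) = d*(4 - 1) = d*3 = 3*d)
t = ⅕ (t = 1/(-1 + 3*2) = 1/(-1 + 6) = 1/5 = ⅕ ≈ 0.20000)
K - 13*t = -2 - 13*⅕ = -2 - 13/5 = -23/5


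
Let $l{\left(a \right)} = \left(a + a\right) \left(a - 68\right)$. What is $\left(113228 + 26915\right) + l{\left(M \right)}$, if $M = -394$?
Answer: $504199$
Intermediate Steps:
$l{\left(a \right)} = 2 a \left(-68 + a\right)$
$\left(113228 + 26915\right) + l{\left(M \right)} = \left(113228 + 26915\right) + 2 \left(-394\right) \left(-68 - 394\right) = 140143 + 2 \left(-394\right) \left(-462\right) = 140143 + 364056 = 504199$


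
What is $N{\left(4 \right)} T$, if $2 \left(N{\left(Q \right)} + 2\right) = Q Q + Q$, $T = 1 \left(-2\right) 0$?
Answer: $0$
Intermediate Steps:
$T = 0$ ($T = \left(-2\right) 0 = 0$)
$N{\left(Q \right)} = -2 + \frac{Q}{2} + \frac{Q^{2}}{2}$ ($N{\left(Q \right)} = -2 + \frac{Q Q + Q}{2} = -2 + \frac{Q^{2} + Q}{2} = -2 + \frac{Q + Q^{2}}{2} = -2 + \left(\frac{Q}{2} + \frac{Q^{2}}{2}\right) = -2 + \frac{Q}{2} + \frac{Q^{2}}{2}$)
$N{\left(4 \right)} T = \left(-2 + \frac{1}{2} \cdot 4 + \frac{4^{2}}{2}\right) 0 = \left(-2 + 2 + \frac{1}{2} \cdot 16\right) 0 = \left(-2 + 2 + 8\right) 0 = 8 \cdot 0 = 0$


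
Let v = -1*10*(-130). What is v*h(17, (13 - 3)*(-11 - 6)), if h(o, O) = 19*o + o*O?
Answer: -3337100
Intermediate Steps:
h(o, O) = 19*o + O*o
v = 1300 (v = -10*(-130) = 1300)
v*h(17, (13 - 3)*(-11 - 6)) = 1300*(17*(19 + (13 - 3)*(-11 - 6))) = 1300*(17*(19 + 10*(-17))) = 1300*(17*(19 - 170)) = 1300*(17*(-151)) = 1300*(-2567) = -3337100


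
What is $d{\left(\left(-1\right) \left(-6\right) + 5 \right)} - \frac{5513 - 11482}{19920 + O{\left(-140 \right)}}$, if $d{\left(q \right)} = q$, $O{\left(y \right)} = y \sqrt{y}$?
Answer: $\frac{56424461}{4994380} + \frac{41783 i \sqrt{35}}{9988760} \approx 11.298 + 0.024747 i$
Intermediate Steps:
$O{\left(y \right)} = y^{\frac{3}{2}}$
$d{\left(\left(-1\right) \left(-6\right) + 5 \right)} - \frac{5513 - 11482}{19920 + O{\left(-140 \right)}} = \left(\left(-1\right) \left(-6\right) + 5\right) - \frac{5513 - 11482}{19920 + \left(-140\right)^{\frac{3}{2}}} = \left(6 + 5\right) - - \frac{5969}{19920 - 280 i \sqrt{35}} = 11 + \frac{5969}{19920 - 280 i \sqrt{35}}$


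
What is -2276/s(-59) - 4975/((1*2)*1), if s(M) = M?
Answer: -288973/118 ≈ -2448.9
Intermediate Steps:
-2276/s(-59) - 4975/((1*2)*1) = -2276/(-59) - 4975/((1*2)*1) = -2276*(-1/59) - 4975/(2*1) = 2276/59 - 4975/2 = -288973/118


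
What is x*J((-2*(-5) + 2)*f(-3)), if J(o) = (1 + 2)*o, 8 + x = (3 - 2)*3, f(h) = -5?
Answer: 900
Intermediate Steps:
x = -5 (x = -8 + (3 - 2)*3 = -8 + 1*3 = -8 + 3 = -5)
J(o) = 3*o
x*J((-2*(-5) + 2)*f(-3)) = -15*(-2*(-5) + 2)*(-5) = -15*(10 + 2)*(-5) = -15*12*(-5) = -15*(-60) = -5*(-180) = 900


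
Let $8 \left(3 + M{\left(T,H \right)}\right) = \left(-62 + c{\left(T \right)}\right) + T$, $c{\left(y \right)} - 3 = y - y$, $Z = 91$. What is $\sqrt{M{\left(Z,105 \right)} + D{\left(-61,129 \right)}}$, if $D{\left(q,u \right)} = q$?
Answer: $2 i \sqrt{15} \approx 7.746 i$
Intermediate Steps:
$c{\left(y \right)} = 3$ ($c{\left(y \right)} = 3 + \left(y - y\right) = 3 + 0 = 3$)
$M{\left(T,H \right)} = - \frac{83}{8} + \frac{T}{8}$ ($M{\left(T,H \right)} = -3 + \frac{\left(-62 + 3\right) + T}{8} = -3 + \frac{-59 + T}{8} = -3 + \left(- \frac{59}{8} + \frac{T}{8}\right) = - \frac{83}{8} + \frac{T}{8}$)
$\sqrt{M{\left(Z,105 \right)} + D{\left(-61,129 \right)}} = \sqrt{\left(- \frac{83}{8} + \frac{1}{8} \cdot 91\right) - 61} = \sqrt{\left(- \frac{83}{8} + \frac{91}{8}\right) - 61} = \sqrt{1 - 61} = \sqrt{-60} = 2 i \sqrt{15}$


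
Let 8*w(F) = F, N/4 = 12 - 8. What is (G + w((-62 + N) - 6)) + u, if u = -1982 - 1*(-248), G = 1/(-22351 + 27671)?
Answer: -9259459/5320 ≈ -1740.5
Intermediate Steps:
N = 16 (N = 4*(12 - 8) = 4*4 = 16)
w(F) = F/8
G = 1/5320 ≈ 0.00018797
u = -1734 (u = -1982 + 248 = -1734)
(G + w((-62 + N) - 6)) + u = (1/5320 + ((-62 + 16) - 6)/8) - 1734 = (1/5320 + (-46 - 6)/8) - 1734 = (1/5320 + (1/8)*(-52)) - 1734 = (1/5320 - 13/2) - 1734 = -34579/5320 - 1734 = -9259459/5320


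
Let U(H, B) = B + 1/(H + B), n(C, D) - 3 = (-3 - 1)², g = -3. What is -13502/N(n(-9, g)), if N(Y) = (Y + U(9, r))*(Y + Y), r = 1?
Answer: -67510/3819 ≈ -17.677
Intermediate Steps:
n(C, D) = 19 (n(C, D) = 3 + (-3 - 1)² = 3 + (-4)² = 3 + 16 = 19)
U(H, B) = B + 1/(B + H)
N(Y) = 2*Y*(11/10 + Y) (N(Y) = (Y + (1 + 1² + 1*9)/(1 + 9))*(Y + Y) = (Y + (1 + 1 + 9)/10)*(2*Y) = (Y + (⅒)*11)*(2*Y) = (Y + 11/10)*(2*Y) = (11/10 + Y)*(2*Y) = 2*Y*(11/10 + Y))
-13502/N(n(-9, g)) = -13502*5/(19*(11 + 10*19)) = -13502*5/(19*(11 + 190)) = -13502/((⅕)*19*201) = -13502/3819/5 = -13502*5/3819 = -67510/3819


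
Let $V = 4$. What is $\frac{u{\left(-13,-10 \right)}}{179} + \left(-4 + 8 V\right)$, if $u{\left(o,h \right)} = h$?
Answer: $\frac{5002}{179} \approx 27.944$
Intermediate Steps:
$\frac{u{\left(-13,-10 \right)}}{179} + \left(-4 + 8 V\right) = \frac{1}{179} \left(-10\right) + \left(-4 + 8 \cdot 4\right) = \frac{1}{179} \left(-10\right) + \left(-4 + 32\right) = - \frac{10}{179} + 28 = \frac{5002}{179}$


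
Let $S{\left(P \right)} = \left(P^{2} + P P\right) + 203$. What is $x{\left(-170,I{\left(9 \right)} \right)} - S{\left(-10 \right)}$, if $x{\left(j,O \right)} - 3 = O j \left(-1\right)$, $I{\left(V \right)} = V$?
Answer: $1130$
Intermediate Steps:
$S{\left(P \right)} = 203 + 2 P^{2}$ ($S{\left(P \right)} = \left(P^{2} + P^{2}\right) + 203 = 2 P^{2} + 203 = 203 + 2 P^{2}$)
$x{\left(j,O \right)} = 3 - O j$ ($x{\left(j,O \right)} = 3 + O j \left(-1\right) = 3 - O j$)
$x{\left(-170,I{\left(9 \right)} \right)} - S{\left(-10 \right)} = \left(3 - 9 \left(-170\right)\right) - \left(203 + 2 \left(-10\right)^{2}\right) = \left(3 + 1530\right) - \left(203 + 2 \cdot 100\right) = 1533 - \left(203 + 200\right) = 1533 - 403 = 1130$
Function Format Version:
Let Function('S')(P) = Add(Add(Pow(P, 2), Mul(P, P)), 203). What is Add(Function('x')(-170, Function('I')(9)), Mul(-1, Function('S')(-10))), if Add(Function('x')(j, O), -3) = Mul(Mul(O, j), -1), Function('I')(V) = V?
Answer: 1130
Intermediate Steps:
Function('S')(P) = Add(203, Mul(2, Pow(P, 2))) (Function('S')(P) = Add(Add(Pow(P, 2), Pow(P, 2)), 203) = Add(Mul(2, Pow(P, 2)), 203) = Add(203, Mul(2, Pow(P, 2))))
Function('x')(j, O) = Add(3, Mul(-1, O, j)) (Function('x')(j, O) = Add(3, Mul(Mul(O, j), -1)) = Add(3, Mul(-1, O, j)))
Add(Function('x')(-170, Function('I')(9)), Mul(-1, Function('S')(-10))) = Add(Add(3, Mul(-1, 9, -170)), Mul(-1, Add(203, Mul(2, Pow(-10, 2))))) = Add(Add(3, 1530), Mul(-1, Add(203, Mul(2, 100)))) = Add(1533, Mul(-1, Add(203, 200))) = Add(1533, Mul(-1, 403)) = Add(1533, -403) = 1130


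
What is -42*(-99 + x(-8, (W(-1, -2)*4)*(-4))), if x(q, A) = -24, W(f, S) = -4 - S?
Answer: 5166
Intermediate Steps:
-42*(-99 + x(-8, (W(-1, -2)*4)*(-4))) = -42*(-99 - 24) = -42*(-123) = 5166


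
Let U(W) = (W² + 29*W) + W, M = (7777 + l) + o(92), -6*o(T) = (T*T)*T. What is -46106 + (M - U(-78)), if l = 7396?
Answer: -493375/3 ≈ -1.6446e+5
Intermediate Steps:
o(T) = -T³/6 (o(T) = -T*T*T/6 = -T²*T/6 = -T³/6)
M = -343825/3 (M = (7777 + 7396) - ⅙*92³ = 15173 - ⅙*778688 = 15173 - 389344/3 = -343825/3 ≈ -1.1461e+5)
U(W) = W² + 30*W
-46106 + (M - U(-78)) = -46106 + (-343825/3 - (-78)*(30 - 78)) = -46106 + (-343825/3 - (-78)*(-48)) = -46106 + (-343825/3 - 1*3744) = -46106 + (-343825/3 - 3744) = -46106 - 355057/3 = -493375/3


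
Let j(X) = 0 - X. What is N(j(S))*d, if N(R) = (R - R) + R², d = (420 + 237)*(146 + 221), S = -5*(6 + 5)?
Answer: 729384975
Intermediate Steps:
S = -55 (S = -5*11 = -55)
d = 241119 (d = 657*367 = 241119)
j(X) = -X
N(R) = R² (N(R) = 0 + R² = R²)
N(j(S))*d = (-1*(-55))²*241119 = 55²*241119 = 3025*241119 = 729384975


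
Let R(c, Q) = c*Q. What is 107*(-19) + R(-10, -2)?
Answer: -2013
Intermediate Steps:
R(c, Q) = Q*c
107*(-19) + R(-10, -2) = 107*(-19) - 2*(-10) = -2033 + 20 = -2013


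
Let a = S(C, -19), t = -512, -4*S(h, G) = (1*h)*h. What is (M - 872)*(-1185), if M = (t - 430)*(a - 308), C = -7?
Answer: -712904295/2 ≈ -3.5645e+8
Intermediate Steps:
S(h, G) = -h²/4 (S(h, G) = -1*h*h/4 = -h*h/4 = -h²/4)
a = -49/4 (a = -¼*(-7)² = -¼*49 = -49/4 ≈ -12.250)
M = 603351/2 (M = (-512 - 430)*(-49/4 - 308) = -942*(-1281/4) = 603351/2 ≈ 3.0168e+5)
(M - 872)*(-1185) = (603351/2 - 872)*(-1185) = (601607/2)*(-1185) = -712904295/2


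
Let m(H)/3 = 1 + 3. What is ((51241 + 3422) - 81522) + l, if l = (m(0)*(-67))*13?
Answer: -37311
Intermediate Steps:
m(H) = 12 (m(H) = 3*(1 + 3) = 3*4 = 12)
l = -10452 (l = (12*(-67))*13 = -804*13 = -10452)
((51241 + 3422) - 81522) + l = ((51241 + 3422) - 81522) - 10452 = (54663 - 81522) - 10452 = -26859 - 10452 = -37311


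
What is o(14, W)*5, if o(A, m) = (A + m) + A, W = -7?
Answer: 105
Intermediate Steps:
o(A, m) = m + 2*A
o(14, W)*5 = (-7 + 2*14)*5 = (-7 + 28)*5 = 21*5 = 105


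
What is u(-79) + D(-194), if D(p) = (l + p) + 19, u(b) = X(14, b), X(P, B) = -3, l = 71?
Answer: -107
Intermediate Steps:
u(b) = -3
D(p) = 90 + p (D(p) = (71 + p) + 19 = 90 + p)
u(-79) + D(-194) = -3 + (90 - 194) = -3 - 104 = -107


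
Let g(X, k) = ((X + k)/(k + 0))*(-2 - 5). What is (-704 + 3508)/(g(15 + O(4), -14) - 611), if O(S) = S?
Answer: -5608/1217 ≈ -4.6081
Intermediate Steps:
g(X, k) = -7*(X + k)/k (g(X, k) = ((X + k)/k)*(-7) = -7*(X + k)/k)
(-704 + 3508)/(g(15 + O(4), -14) - 611) = (-704 + 3508)/((-7 - 7*(15 + 4)/(-14)) - 611) = 2804/((-7 - 7*19*(-1/14)) - 611) = 2804/((-7 + 19/2) - 611) = 2804/(5/2 - 611) = 2804/(-1217/2) = 2804*(-2/1217) = -5608/1217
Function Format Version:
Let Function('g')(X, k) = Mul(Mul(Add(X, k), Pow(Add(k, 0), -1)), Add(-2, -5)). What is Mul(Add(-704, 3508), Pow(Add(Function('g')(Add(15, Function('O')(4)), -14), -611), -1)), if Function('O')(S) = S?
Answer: Rational(-5608, 1217) ≈ -4.6081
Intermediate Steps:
Function('g')(X, k) = Mul(-7, Pow(k, -1), Add(X, k)) (Function('g')(X, k) = Mul(Mul(Add(X, k), Pow(k, -1)), -7) = Mul(Mul(Pow(k, -1), Add(X, k)), -7) = Mul(-7, Pow(k, -1), Add(X, k)))
Mul(Add(-704, 3508), Pow(Add(Function('g')(Add(15, Function('O')(4)), -14), -611), -1)) = Mul(Add(-704, 3508), Pow(Add(Add(-7, Mul(-7, Add(15, 4), Pow(-14, -1))), -611), -1)) = Mul(2804, Pow(Add(Add(-7, Mul(-7, 19, Rational(-1, 14))), -611), -1)) = Mul(2804, Pow(Add(Add(-7, Rational(19, 2)), -611), -1)) = Mul(2804, Pow(Add(Rational(5, 2), -611), -1)) = Mul(2804, Pow(Rational(-1217, 2), -1)) = Mul(2804, Rational(-2, 1217)) = Rational(-5608, 1217)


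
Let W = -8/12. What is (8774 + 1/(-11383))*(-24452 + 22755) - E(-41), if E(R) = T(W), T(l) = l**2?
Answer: -1525382382925/102447 ≈ -1.4889e+7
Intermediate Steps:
W = -2/3 (W = -8*1/12 = -2/3 ≈ -0.66667)
E(R) = 4/9 (E(R) = (-2/3)**2 = 4/9)
(8774 + 1/(-11383))*(-24452 + 22755) - E(-41) = (8774 + 1/(-11383))*(-24452 + 22755) - 1*4/9 = (8774 - 1/11383)*(-1697) - 4/9 = (99874441/11383)*(-1697) - 4/9 = -169486926377/11383 - 4/9 = -1525382382925/102447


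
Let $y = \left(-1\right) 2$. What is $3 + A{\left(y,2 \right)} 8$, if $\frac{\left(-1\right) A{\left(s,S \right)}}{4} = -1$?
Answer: $35$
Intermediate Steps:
$y = -2$
$A{\left(s,S \right)} = 4$ ($A{\left(s,S \right)} = \left(-4\right) \left(-1\right) = 4$)
$3 + A{\left(y,2 \right)} 8 = 3 + 4 \cdot 8 = 3 + 32 = 35$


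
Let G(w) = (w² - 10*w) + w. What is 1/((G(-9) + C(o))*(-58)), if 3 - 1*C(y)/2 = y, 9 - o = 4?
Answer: -1/9164 ≈ -0.00010912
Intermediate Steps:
o = 5 (o = 9 - 1*4 = 9 - 4 = 5)
C(y) = 6 - 2*y
G(w) = w² - 9*w
1/((G(-9) + C(o))*(-58)) = 1/((-9*(-9 - 9) + (6 - 2*5))*(-58)) = 1/((-9*(-18) + (6 - 10))*(-58)) = 1/((162 - 4)*(-58)) = 1/(158*(-58)) = 1/(-9164) = -1/9164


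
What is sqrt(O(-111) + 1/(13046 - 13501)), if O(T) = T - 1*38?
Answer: 2*I*sqrt(7711795)/455 ≈ 12.207*I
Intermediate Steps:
O(T) = -38 + T (O(T) = T - 38 = -38 + T)
sqrt(O(-111) + 1/(13046 - 13501)) = sqrt((-38 - 111) + 1/(13046 - 13501)) = sqrt(-149 + 1/(-455)) = sqrt(-149 - 1/455) = sqrt(-67796/455) = 2*I*sqrt(7711795)/455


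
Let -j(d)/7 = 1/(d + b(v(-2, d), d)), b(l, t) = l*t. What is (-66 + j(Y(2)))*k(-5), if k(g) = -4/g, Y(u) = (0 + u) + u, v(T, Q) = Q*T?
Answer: -263/5 ≈ -52.600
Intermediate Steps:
Y(u) = 2*u (Y(u) = u + u = 2*u)
j(d) = -7/(d - 2*d²) (j(d) = -7/(d + (d*(-2))*d) = -7/(d + (-2*d)*d) = -7/(d - 2*d²))
(-66 + j(Y(2)))*k(-5) = (-66 + 7/(((2*2))*(-1 + 2*(2*2))))*(-4/(-5)) = (-66 + 7/(4*(-1 + 2*4)))*(-4*(-⅕)) = (-66 + 7*(¼)/(-1 + 8))*(⅘) = (-66 + 7*(¼)/7)*(⅘) = (-66 + 7*(¼)*(⅐))*(⅘) = (-66 + ¼)*(⅘) = -263/4*⅘ = -263/5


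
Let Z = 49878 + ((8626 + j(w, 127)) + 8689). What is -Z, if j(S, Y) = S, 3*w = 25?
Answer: -201604/3 ≈ -67201.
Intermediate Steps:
w = 25/3 (w = (⅓)*25 = 25/3 ≈ 8.3333)
Z = 201604/3 (Z = 49878 + ((8626 + 25/3) + 8689) = 49878 + (25903/3 + 8689) = 49878 + 51970/3 = 201604/3 ≈ 67201.)
-Z = -1*201604/3 = -201604/3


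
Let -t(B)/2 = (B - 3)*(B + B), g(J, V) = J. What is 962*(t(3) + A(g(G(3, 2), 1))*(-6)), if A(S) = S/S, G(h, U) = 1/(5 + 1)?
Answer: -5772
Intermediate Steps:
G(h, U) = ⅙ (G(h, U) = 1/6 = ⅙)
t(B) = -4*B*(-3 + B) (t(B) = -2*(B - 3)*(B + B) = -2*(-3 + B)*2*B = -4*B*(-3 + B))
A(S) = 1
962*(t(3) + A(g(G(3, 2), 1))*(-6)) = 962*(4*3*(3 - 1*3) + 1*(-6)) = 962*(4*3*(3 - 3) - 6) = 962*(4*3*0 - 6) = 962*(0 - 6) = 962*(-6) = -5772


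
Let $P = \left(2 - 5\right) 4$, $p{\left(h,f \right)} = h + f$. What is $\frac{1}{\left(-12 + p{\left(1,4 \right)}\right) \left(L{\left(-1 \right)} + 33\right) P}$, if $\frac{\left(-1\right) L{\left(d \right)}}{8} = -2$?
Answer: $\frac{1}{4116} \approx 0.00024295$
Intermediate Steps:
$L{\left(d \right)} = 16$ ($L{\left(d \right)} = \left(-8\right) \left(-2\right) = 16$)
$p{\left(h,f \right)} = f + h$
$P = -12$ ($P = \left(-3\right) 4 = -12$)
$\frac{1}{\left(-12 + p{\left(1,4 \right)}\right) \left(L{\left(-1 \right)} + 33\right) P} = \frac{1}{\left(-12 + \left(4 + 1\right)\right) \left(16 + 33\right) \left(-12\right)} = \frac{1}{\left(-12 + 5\right) 49 \left(-12\right)} = \frac{1}{\left(-7\right) 49 \left(-12\right)} = \frac{1}{\left(-343\right) \left(-12\right)} = \frac{1}{4116}$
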